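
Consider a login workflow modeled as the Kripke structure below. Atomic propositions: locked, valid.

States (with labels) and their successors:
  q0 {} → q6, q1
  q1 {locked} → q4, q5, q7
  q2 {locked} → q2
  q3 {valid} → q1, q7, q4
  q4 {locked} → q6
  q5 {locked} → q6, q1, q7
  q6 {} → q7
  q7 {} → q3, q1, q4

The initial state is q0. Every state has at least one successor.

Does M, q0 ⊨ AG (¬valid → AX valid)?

No

States satisfying ¬valid → AX valid: {q3}.
States satisfying AG (¬valid → AX valid): ∅.
q0 is reachable from q0 and violates ¬valid → AX valid, so AG fails at q0.
q0 ∉ Sat(AG (¬valid → AX valid)).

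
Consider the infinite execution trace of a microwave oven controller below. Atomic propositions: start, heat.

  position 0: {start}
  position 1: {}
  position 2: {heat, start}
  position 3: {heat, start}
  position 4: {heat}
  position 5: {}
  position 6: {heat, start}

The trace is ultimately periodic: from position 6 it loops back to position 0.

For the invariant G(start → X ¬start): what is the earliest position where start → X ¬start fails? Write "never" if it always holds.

2

Check start → X ¬start at each position in order: 0 ✓, 1 ✓.
At position 2 the labels are {heat, start} and the next position 3 has {heat, start}, so start → X ¬start is false there. This is the first violation.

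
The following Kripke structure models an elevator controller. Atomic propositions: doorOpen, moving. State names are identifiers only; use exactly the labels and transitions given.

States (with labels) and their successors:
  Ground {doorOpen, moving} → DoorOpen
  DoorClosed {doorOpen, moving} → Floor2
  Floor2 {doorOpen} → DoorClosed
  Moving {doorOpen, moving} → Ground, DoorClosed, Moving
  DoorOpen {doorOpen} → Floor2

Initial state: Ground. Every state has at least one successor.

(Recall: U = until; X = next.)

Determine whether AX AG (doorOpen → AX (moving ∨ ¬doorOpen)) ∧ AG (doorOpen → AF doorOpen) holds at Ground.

States satisfying AG (doorOpen → AX (moving ∨ ¬doorOpen)): ∅.
States satisfying AX AG (doorOpen → AX (moving ∨ ¬doorOpen)): ∅.
States satisfying doorOpen → AF doorOpen: {Ground, DoorClosed, Floor2, Moving, DoorOpen}.
States satisfying AG (doorOpen → AF doorOpen): {Ground, DoorClosed, Floor2, Moving, DoorOpen}.
States satisfying AX AG (doorOpen → AX (moving ∨ ¬doorOpen)) ∧ AG (doorOpen → AF doorOpen): ∅.
Ground ∉ Sat(AX AG (doorOpen → AX (moving ∨ ¬doorOpen)) ∧ AG (doorOpen → AF doorOpen)).

No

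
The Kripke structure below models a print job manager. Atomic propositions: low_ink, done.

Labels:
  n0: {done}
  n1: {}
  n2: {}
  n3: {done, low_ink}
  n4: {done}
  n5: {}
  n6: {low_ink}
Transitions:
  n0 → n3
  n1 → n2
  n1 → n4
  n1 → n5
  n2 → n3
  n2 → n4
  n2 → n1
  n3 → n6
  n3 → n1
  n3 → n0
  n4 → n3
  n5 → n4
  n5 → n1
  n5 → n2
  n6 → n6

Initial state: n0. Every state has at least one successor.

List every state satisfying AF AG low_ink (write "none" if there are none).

States satisfying AG low_ink: {n6}.
States satisfying AF AG low_ink: {n6}.

{n6}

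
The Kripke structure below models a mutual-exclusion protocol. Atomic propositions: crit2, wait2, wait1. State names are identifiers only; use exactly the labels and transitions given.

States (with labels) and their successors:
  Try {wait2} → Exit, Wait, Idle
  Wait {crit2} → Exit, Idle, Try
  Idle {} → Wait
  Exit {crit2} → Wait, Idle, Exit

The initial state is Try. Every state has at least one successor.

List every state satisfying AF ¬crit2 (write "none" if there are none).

{Try, Idle}

States satisfying ¬crit2: {Try, Idle}.
States satisfying AF ¬crit2: {Try, Idle}.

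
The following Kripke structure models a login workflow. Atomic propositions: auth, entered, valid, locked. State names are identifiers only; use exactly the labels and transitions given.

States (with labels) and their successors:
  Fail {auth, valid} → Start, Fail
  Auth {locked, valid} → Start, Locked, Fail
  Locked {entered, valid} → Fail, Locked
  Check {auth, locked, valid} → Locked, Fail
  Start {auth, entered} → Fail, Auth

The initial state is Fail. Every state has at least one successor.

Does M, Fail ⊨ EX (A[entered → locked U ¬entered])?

States satisfying A[entered → locked U ¬entered]: {Fail, Auth, Check}.
States satisfying EX (A[entered → locked U ¬entered]): {Fail, Auth, Locked, Check, Start}.
Fail ∈ Sat(EX (A[entered → locked U ¬entered])).

Satisfied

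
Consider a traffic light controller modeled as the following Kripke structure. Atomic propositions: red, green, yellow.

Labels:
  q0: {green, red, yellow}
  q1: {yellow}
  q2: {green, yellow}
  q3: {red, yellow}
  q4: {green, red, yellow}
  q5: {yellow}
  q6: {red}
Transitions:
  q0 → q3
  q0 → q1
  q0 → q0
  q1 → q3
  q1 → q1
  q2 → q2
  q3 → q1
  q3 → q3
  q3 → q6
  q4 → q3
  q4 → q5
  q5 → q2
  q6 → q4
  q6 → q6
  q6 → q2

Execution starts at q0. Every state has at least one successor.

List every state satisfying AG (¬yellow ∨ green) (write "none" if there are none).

{q2}

States satisfying ¬yellow ∨ green: {q0, q2, q4, q6}.
States satisfying AG (¬yellow ∨ green): {q2}.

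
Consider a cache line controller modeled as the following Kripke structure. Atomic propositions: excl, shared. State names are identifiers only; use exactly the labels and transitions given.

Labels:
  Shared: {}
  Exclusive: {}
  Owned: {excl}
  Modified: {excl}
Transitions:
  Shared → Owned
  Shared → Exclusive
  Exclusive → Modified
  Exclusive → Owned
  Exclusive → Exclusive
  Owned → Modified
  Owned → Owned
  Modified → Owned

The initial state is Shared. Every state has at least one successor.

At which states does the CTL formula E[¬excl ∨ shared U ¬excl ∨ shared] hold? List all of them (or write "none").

States satisfying ¬excl ∨ shared: {Shared, Exclusive}.
States satisfying E[¬excl ∨ shared U ¬excl ∨ shared]: {Shared, Exclusive}.

{Shared, Exclusive}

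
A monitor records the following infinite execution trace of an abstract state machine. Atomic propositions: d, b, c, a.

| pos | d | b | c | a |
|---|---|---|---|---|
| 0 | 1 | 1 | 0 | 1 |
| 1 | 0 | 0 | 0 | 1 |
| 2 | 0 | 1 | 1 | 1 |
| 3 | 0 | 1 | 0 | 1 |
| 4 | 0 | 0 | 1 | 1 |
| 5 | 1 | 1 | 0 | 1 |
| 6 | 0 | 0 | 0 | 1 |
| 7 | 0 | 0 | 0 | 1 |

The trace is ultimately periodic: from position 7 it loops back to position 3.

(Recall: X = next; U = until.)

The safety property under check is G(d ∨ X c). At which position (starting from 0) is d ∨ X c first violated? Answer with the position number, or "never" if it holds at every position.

2

Check d ∨ X c at each position in order: 0 ✓, 1 ✓.
At position 2 the labels are {a, b, c} and the next position 3 has {a, b}, so d ∨ X c is false there. This is the first violation.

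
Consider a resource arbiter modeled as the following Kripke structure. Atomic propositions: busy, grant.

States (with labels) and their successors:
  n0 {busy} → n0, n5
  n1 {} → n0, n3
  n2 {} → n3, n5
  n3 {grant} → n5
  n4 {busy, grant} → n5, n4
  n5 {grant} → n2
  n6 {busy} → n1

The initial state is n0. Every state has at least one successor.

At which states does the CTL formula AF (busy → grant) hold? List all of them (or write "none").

States satisfying busy → grant: {n1, n2, n3, n4, n5}.
States satisfying AF (busy → grant): {n1, n2, n3, n4, n5, n6}.

{n1, n2, n3, n4, n5, n6}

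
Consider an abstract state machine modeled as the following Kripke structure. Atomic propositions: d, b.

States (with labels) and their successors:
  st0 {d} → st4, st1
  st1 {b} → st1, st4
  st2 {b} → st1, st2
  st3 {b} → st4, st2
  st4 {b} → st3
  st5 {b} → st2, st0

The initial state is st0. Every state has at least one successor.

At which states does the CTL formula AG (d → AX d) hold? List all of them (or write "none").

{st1, st2, st3, st4}

States satisfying d → AX d: {st1, st2, st3, st4, st5}.
States satisfying AG (d → AX d): {st1, st2, st3, st4}.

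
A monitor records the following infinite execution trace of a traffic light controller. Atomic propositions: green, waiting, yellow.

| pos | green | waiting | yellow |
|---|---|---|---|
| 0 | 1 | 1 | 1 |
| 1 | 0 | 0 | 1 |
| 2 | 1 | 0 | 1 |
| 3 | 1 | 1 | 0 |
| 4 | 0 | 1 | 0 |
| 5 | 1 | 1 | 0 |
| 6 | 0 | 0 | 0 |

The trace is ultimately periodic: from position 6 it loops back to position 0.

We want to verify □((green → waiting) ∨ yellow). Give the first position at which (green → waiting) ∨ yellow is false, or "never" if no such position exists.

never

(green → waiting) ∨ yellow holds at every position 0..6, and those are all the positions the trace ever visits, so the invariant □((green → waiting) ∨ yellow) is never violated.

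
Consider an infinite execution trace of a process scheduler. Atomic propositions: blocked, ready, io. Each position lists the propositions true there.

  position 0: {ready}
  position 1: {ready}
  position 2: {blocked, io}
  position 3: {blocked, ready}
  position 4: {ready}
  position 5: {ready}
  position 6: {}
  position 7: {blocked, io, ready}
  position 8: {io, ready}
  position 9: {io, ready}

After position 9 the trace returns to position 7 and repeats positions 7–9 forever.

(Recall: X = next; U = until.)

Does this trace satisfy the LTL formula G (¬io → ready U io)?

No

¬io → ready U io must hold at every position from 0 onward. It fails at position 3, so G (¬io → ready U io) is false.
Positions where ¬io holds: 0, 1, 3, 4, 5, 6.
Check ready U io at each: 0→ok, 1→ok, 3→fails, 4→fails, 5→fails, 6→fails.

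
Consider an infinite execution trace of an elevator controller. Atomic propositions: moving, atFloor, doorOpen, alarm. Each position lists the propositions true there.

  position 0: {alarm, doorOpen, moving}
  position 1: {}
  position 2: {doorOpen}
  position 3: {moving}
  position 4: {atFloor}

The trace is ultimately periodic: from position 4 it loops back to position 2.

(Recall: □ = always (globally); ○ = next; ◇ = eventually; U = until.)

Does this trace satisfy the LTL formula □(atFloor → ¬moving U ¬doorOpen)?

atFloor → ¬moving U ¬doorOpen holds at every position 0..4, and those are all positions ever visited, so □(atFloor → ¬moving U ¬doorOpen) holds.
Positions where atFloor holds: 4.
Check ¬moving U ¬doorOpen at each: 4→ok.

Holds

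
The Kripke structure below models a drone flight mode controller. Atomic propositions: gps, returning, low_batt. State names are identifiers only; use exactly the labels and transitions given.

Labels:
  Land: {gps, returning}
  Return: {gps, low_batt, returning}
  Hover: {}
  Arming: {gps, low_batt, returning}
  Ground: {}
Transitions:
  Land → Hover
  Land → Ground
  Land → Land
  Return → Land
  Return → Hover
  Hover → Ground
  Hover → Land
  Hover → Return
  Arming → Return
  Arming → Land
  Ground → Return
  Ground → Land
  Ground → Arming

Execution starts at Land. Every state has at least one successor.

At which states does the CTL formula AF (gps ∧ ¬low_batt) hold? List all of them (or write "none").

{Land}

States satisfying gps ∧ ¬low_batt: {Land}.
States satisfying AF (gps ∧ ¬low_batt): {Land}.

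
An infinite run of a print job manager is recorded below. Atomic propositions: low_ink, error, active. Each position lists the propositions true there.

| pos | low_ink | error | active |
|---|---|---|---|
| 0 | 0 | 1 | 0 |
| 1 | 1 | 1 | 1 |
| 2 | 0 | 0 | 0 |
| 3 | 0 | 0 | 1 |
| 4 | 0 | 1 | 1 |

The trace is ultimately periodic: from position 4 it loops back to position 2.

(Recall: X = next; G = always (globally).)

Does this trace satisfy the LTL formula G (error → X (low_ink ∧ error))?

error → X (low_ink ∧ error) must hold at every position from 0 onward. It fails at position 1, so G (error → X (low_ink ∧ error)) is false.
Positions where error holds: 0, 1, 4.
Check X (low_ink ∧ error) at each: 0→ok, 1→fails, 4→fails.

No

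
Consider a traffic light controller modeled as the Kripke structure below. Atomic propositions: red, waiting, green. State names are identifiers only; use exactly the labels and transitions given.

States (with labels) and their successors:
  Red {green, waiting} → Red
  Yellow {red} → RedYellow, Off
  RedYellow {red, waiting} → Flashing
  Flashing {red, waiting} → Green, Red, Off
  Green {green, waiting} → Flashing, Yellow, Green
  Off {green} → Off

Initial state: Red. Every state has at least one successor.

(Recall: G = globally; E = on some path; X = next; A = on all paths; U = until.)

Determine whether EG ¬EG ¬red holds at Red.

States satisfying ¬EG ¬red: {Yellow, RedYellow, Flashing}.
States satisfying EG ¬EG ¬red: ∅.
No suitable path/successor from Red witnesses the formula.
Red ∉ Sat(EG ¬EG ¬red).

No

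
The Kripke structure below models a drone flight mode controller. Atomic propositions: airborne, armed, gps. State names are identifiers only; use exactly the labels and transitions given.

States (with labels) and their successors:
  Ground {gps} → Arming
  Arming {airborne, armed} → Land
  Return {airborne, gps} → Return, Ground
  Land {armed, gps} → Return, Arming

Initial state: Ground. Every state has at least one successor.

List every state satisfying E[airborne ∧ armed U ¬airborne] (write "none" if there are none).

States satisfying airborne ∧ armed: {Arming}.
States satisfying ¬airborne: {Ground, Land}.
States satisfying E[airborne ∧ armed U ¬airborne]: {Ground, Arming, Land}.

{Ground, Arming, Land}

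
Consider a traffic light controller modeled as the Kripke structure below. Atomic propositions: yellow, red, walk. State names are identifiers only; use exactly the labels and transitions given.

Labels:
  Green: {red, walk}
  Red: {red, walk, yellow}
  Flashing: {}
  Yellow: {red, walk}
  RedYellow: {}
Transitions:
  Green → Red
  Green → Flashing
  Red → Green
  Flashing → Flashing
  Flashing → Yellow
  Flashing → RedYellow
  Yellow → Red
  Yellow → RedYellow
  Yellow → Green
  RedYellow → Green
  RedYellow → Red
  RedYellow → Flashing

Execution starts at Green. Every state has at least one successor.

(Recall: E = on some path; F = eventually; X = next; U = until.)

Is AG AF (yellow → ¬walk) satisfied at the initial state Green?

States satisfying AF (yellow → ¬walk): {Green, Red, Flashing, Yellow, RedYellow}.
States satisfying AG AF (yellow → ¬walk): {Green, Red, Flashing, Yellow, RedYellow}.
Every state reachable from Green satisfies AF (yellow → ¬walk).
Green ∈ Sat(AG AF (yellow → ¬walk)).

Holds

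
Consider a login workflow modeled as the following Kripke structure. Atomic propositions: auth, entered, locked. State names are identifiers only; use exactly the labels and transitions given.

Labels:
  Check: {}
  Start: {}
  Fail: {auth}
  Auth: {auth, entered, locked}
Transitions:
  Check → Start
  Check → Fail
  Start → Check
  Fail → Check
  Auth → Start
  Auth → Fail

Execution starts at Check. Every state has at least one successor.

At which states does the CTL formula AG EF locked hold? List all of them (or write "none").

States satisfying EF locked: {Auth}.
States satisfying AG EF locked: ∅.

none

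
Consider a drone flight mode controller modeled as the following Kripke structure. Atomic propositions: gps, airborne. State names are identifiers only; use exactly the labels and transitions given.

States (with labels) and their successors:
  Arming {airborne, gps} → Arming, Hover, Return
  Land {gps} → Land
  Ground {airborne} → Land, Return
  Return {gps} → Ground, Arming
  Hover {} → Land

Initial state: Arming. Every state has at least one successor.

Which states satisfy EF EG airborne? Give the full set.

{Arming, Ground, Return}

States satisfying EG airborne: {Arming}.
States satisfying EF EG airborne: {Arming, Ground, Return}.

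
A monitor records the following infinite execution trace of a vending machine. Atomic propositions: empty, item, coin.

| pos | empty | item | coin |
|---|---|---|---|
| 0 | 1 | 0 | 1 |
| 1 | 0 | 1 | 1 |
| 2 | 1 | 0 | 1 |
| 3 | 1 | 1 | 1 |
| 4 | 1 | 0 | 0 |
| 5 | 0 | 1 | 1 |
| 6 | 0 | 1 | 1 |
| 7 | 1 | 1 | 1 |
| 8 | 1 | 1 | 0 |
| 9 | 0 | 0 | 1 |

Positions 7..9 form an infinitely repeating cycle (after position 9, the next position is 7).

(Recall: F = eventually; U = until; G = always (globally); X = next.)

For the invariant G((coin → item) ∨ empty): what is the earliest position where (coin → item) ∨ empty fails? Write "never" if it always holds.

Check (coin → item) ∨ empty at each position in order: 0 ✓, 1 ✓, 2 ✓, 3 ✓, 4 ✓, 5 ✓, 6 ✓, 7 ✓, 8 ✓.
At position 9 the labels are {coin}, so (coin → item) ∨ empty is false there. This is the first violation.

9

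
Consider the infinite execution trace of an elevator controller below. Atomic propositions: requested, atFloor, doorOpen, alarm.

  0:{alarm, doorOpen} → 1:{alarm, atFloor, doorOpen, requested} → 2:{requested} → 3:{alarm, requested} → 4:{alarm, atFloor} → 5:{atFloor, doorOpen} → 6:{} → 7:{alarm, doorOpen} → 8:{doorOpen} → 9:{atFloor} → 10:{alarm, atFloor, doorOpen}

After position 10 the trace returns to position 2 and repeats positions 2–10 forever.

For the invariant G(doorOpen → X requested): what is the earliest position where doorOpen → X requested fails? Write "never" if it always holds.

Check doorOpen → X requested at each position in order: 0 ✓, 1 ✓, 2 ✓, 3 ✓, 4 ✓.
At position 5 the labels are {atFloor, doorOpen} and the next position 6 has {}, so doorOpen → X requested is false there. This is the first violation.

5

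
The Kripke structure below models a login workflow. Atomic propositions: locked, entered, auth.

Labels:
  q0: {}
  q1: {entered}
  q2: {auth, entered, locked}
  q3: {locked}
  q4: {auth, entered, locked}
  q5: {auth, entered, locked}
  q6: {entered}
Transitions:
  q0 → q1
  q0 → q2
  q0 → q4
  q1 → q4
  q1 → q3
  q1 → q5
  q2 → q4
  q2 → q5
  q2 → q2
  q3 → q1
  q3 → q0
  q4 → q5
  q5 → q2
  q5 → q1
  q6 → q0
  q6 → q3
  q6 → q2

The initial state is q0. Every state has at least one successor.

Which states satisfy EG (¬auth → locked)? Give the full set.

States satisfying ¬auth → locked: {q2, q3, q4, q5}.
States satisfying EG (¬auth → locked): {q2, q4, q5}.

{q2, q4, q5}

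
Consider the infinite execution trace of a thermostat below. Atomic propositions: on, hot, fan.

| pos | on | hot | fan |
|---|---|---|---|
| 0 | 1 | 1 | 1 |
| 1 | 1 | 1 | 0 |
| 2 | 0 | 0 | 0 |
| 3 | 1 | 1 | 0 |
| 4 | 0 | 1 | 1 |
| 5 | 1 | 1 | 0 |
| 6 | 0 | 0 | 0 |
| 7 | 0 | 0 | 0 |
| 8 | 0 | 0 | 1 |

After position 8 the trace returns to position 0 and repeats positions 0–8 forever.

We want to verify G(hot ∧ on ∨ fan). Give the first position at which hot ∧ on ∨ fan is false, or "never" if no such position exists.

2

Check hot ∧ on ∨ fan at each position in order: 0 ✓, 1 ✓.
At position 2 the labels are {}, so hot ∧ on ∨ fan is false there. This is the first violation.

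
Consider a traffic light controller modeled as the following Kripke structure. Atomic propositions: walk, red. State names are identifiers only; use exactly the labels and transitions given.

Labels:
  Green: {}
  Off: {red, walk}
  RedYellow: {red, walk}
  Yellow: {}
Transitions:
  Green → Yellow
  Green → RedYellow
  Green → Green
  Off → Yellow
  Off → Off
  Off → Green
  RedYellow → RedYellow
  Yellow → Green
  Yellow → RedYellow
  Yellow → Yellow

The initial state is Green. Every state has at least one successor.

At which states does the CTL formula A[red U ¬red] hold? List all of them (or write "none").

{Green, Yellow}

States satisfying red: {Off, RedYellow}.
States satisfying ¬red: {Green, Yellow}.
States satisfying A[red U ¬red]: {Green, Yellow}.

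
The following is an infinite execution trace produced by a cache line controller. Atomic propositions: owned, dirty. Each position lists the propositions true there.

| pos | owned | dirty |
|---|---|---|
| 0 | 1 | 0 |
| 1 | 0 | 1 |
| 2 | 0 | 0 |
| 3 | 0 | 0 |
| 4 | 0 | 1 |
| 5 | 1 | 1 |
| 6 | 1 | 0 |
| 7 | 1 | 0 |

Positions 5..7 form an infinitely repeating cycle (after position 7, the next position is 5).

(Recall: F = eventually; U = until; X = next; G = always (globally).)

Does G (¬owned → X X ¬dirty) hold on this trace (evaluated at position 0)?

Does not hold

¬owned → X X ¬dirty must hold at every position from 0 onward. It fails at position 2, so G (¬owned → X X ¬dirty) is false.
Positions where ¬owned holds: 1, 2, 3, 4.
Check X X ¬dirty at each: 1→ok, 2→fails, 3→fails, 4→ok.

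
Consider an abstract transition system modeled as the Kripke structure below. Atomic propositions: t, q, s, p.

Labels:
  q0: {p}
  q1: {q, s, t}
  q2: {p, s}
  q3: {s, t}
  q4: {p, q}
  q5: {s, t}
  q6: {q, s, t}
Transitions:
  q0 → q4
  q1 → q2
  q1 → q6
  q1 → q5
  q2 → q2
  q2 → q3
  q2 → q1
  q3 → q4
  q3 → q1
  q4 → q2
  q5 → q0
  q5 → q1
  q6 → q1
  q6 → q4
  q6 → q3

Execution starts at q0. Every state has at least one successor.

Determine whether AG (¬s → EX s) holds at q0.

Does not hold

States satisfying ¬s → EX s: {q1, q2, q3, q4, q5, q6}.
States satisfying AG (¬s → EX s): ∅.
q0 is reachable from q0 and violates ¬s → EX s, so AG fails at q0.
q0 ∉ Sat(AG (¬s → EX s)).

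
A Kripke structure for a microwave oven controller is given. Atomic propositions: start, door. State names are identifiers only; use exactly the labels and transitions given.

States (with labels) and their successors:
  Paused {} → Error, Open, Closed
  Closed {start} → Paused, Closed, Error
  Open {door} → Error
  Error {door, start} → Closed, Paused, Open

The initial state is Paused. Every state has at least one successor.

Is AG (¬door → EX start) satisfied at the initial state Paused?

States satisfying ¬door → EX start: {Paused, Closed, Open, Error}.
States satisfying AG (¬door → EX start): {Paused, Closed, Open, Error}.
Every state reachable from Paused satisfies ¬door → EX start.
Paused ∈ Sat(AG (¬door → EX start)).

Holds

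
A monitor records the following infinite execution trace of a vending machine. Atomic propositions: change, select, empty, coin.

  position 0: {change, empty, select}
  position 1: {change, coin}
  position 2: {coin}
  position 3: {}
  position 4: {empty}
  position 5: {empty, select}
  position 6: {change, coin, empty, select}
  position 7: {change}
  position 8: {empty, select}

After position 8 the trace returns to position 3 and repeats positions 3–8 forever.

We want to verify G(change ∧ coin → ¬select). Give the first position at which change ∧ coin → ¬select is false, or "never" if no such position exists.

Check change ∧ coin → ¬select at each position in order: 0 ✓, 1 ✓, 2 ✓, 3 ✓, 4 ✓, 5 ✓.
At position 6 the labels are {change, coin, empty, select}, so change ∧ coin → ¬select is false there. This is the first violation.

6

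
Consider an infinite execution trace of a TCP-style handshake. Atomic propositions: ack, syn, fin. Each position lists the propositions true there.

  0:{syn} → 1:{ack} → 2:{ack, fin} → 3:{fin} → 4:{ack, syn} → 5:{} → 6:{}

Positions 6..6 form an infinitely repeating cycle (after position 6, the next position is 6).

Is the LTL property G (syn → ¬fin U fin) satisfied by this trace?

No

syn → ¬fin U fin must hold at every position from 0 onward. It fails at position 4, so G (syn → ¬fin U fin) is false.
Positions where syn holds: 0, 4.
Check ¬fin U fin at each: 0→ok, 4→fails.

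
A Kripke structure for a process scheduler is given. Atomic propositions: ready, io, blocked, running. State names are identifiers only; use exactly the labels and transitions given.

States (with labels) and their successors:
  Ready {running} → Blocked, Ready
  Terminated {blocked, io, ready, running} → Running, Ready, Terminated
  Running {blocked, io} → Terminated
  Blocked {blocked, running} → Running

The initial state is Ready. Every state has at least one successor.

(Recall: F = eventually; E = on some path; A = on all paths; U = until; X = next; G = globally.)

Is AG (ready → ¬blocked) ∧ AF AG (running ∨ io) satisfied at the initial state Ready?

Violated

States satisfying ready → ¬blocked: {Ready, Running, Blocked}.
States satisfying AG (ready → ¬blocked): ∅.
States satisfying AG (running ∨ io): {Ready, Terminated, Running, Blocked}.
States satisfying AF AG (running ∨ io): {Ready, Terminated, Running, Blocked}.
States satisfying AG (ready → ¬blocked) ∧ AF AG (running ∨ io): ∅.
Ready ∉ Sat(AG (ready → ¬blocked) ∧ AF AG (running ∨ io)).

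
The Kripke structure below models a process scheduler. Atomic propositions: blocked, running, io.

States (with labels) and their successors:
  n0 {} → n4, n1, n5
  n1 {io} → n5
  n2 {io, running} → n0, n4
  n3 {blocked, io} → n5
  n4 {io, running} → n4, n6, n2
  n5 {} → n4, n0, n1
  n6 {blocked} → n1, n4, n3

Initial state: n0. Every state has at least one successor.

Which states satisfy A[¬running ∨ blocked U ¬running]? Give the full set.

{n0, n1, n3, n5, n6}

States satisfying ¬running ∨ blocked: {n0, n1, n3, n5, n6}.
States satisfying ¬running: {n0, n1, n3, n5, n6}.
States satisfying A[¬running ∨ blocked U ¬running]: {n0, n1, n3, n5, n6}.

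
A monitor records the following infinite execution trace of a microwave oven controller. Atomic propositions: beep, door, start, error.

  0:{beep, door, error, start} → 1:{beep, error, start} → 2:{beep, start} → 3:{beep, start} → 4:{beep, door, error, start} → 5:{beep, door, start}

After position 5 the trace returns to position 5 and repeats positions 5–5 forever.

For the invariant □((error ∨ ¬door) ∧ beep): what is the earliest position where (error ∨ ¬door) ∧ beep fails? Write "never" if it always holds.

5

Check (error ∨ ¬door) ∧ beep at each position in order: 0 ✓, 1 ✓, 2 ✓, 3 ✓, 4 ✓.
At position 5 the labels are {beep, door, start}, so (error ∨ ¬door) ∧ beep is false there. This is the first violation.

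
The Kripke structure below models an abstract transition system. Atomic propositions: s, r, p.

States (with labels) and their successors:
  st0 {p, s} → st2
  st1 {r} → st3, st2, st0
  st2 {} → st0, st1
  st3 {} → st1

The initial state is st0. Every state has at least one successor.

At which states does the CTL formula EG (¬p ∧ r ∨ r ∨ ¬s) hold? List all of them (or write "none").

{st1, st2, st3}

States satisfying ¬p ∧ r ∨ r ∨ ¬s: {st1, st2, st3}.
States satisfying EG (¬p ∧ r ∨ r ∨ ¬s): {st1, st2, st3}.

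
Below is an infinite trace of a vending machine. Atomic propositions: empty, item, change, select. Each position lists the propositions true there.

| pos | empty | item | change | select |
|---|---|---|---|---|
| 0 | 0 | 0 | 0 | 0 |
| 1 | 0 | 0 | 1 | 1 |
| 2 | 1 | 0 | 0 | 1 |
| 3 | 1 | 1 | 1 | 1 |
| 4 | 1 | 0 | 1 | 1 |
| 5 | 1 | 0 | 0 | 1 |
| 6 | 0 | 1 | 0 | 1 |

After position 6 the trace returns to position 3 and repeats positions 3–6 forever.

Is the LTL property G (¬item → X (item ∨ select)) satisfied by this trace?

Holds

¬item → X (item ∨ select) holds at every position 0..6, and those are all positions ever visited, so G (¬item → X (item ∨ select)) holds.
Positions where ¬item holds: 0, 1, 2, 4, 5.
Check X (item ∨ select) at each: 0→ok, 1→ok, 2→ok, 4→ok, 5→ok.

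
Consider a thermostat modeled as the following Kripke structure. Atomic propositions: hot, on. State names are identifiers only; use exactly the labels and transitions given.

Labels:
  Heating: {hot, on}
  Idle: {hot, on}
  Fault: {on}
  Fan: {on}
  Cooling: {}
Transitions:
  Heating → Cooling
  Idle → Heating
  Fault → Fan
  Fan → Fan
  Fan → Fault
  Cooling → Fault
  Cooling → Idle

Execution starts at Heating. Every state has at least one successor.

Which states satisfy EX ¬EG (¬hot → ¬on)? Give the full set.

States satisfying ¬EG (¬hot → ¬on): {Fault, Fan}.
States satisfying EX ¬EG (¬hot → ¬on): {Fault, Fan, Cooling}.

{Fault, Fan, Cooling}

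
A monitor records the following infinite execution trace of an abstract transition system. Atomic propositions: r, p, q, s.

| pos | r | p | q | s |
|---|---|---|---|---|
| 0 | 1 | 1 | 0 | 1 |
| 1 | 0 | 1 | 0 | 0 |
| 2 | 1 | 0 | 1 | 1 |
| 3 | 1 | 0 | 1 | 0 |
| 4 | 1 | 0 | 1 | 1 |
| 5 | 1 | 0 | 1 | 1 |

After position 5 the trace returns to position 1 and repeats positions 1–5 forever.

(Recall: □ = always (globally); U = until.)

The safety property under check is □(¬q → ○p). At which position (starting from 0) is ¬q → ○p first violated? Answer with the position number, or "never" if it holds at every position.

1

Check ¬q → ○p at each position in order: 0 ✓.
At position 1 the labels are {p} and the next position 2 has {q, r, s}, so ¬q → ○p is false there. This is the first violation.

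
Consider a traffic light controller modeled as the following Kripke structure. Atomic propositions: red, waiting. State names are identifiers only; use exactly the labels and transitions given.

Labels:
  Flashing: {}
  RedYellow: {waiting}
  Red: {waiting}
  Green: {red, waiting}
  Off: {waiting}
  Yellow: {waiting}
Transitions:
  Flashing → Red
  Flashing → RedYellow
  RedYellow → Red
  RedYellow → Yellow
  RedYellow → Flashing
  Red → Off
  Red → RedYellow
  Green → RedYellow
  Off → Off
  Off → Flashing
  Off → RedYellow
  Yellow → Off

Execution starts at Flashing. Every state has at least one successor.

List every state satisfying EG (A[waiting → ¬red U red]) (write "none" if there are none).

none

States satisfying A[waiting → ¬red U red]: {Green}.
States satisfying EG (A[waiting → ¬red U red]): ∅.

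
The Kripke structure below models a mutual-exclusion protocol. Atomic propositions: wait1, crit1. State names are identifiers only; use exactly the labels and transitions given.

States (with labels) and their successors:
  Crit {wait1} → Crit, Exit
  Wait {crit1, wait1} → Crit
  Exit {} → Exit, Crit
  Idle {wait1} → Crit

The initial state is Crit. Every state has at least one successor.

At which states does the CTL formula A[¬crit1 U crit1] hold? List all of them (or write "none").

States satisfying ¬crit1: {Crit, Exit, Idle}.
States satisfying crit1: {Wait}.
States satisfying A[¬crit1 U crit1]: {Wait}.

{Wait}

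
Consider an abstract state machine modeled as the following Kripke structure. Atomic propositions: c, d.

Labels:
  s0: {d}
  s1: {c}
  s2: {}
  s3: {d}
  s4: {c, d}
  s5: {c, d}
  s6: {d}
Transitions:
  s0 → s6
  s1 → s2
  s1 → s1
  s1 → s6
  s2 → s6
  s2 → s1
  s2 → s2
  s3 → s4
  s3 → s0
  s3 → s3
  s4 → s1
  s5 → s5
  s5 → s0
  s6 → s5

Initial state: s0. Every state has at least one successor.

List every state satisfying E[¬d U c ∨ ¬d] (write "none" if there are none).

{s1, s2, s4, s5}

States satisfying ¬d: {s1, s2}.
States satisfying c ∨ ¬d: {s1, s2, s4, s5}.
States satisfying E[¬d U c ∨ ¬d]: {s1, s2, s4, s5}.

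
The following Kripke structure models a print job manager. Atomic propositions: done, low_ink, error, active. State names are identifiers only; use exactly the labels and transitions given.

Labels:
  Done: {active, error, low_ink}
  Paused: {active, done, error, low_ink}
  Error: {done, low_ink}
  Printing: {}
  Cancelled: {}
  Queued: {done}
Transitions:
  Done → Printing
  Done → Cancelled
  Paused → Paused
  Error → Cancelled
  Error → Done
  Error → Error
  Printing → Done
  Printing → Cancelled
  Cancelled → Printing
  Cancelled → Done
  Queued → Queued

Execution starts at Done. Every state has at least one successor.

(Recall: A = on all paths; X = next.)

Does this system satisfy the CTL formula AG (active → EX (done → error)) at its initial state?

States satisfying active → EX (done → error): {Done, Paused, Error, Printing, Cancelled, Queued}.
States satisfying AG (active → EX (done → error)): {Done, Paused, Error, Printing, Cancelled, Queued}.
Every state reachable from Done satisfies active → EX (done → error).
Done ∈ Sat(AG (active → EX (done → error))).

Holds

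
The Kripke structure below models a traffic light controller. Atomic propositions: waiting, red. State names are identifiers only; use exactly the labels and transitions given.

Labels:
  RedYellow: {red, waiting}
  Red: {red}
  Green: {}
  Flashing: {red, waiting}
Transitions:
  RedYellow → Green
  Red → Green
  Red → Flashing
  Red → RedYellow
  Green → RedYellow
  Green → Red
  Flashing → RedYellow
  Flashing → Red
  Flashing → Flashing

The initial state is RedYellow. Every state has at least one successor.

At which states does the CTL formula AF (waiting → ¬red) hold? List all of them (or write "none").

{RedYellow, Red, Green}

States satisfying waiting → ¬red: {Red, Green}.
States satisfying AF (waiting → ¬red): {RedYellow, Red, Green}.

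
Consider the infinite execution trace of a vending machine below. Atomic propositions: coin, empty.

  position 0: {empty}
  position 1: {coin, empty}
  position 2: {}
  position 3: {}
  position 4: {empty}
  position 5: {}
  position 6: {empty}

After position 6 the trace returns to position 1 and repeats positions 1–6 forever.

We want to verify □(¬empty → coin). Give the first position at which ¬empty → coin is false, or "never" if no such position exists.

Check ¬empty → coin at each position in order: 0 ✓, 1 ✓.
At position 2 the labels are {}, so ¬empty → coin is false there. This is the first violation.

2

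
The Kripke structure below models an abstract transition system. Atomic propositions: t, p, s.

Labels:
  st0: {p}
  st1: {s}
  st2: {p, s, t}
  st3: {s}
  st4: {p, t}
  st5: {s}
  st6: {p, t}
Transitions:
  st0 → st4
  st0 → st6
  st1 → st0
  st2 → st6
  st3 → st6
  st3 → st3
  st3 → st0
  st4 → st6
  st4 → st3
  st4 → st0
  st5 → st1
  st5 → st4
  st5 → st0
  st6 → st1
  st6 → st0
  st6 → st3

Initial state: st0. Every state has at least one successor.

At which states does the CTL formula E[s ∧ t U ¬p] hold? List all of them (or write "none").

{st1, st3, st5}

States satisfying s ∧ t: {st2}.
States satisfying ¬p: {st1, st3, st5}.
States satisfying E[s ∧ t U ¬p]: {st1, st3, st5}.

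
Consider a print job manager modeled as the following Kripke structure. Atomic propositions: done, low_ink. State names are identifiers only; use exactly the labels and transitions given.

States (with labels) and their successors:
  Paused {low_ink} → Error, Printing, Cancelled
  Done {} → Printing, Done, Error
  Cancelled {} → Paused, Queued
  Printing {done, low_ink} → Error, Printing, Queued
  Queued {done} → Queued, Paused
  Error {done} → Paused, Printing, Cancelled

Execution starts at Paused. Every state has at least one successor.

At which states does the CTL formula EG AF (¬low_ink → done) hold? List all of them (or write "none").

{Paused, Cancelled, Printing, Queued, Error}

States satisfying AF (¬low_ink → done): {Paused, Cancelled, Printing, Queued, Error}.
States satisfying EG AF (¬low_ink → done): {Paused, Cancelled, Printing, Queued, Error}.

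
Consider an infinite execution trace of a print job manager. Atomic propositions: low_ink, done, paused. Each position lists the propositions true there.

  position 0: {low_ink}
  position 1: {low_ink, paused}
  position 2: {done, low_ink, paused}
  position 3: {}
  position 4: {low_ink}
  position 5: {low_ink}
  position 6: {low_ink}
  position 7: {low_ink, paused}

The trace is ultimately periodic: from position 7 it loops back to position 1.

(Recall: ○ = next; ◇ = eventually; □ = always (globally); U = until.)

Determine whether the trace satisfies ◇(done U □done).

done U □done is false at every position 0..7, so it never becomes true and ◇(done U □done) fails.

Does not hold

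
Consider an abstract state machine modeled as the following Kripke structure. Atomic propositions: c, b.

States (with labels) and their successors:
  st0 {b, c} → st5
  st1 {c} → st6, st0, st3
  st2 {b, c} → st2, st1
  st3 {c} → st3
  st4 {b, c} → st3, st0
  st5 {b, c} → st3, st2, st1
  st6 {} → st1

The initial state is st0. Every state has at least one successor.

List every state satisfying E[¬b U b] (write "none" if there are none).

{st0, st1, st2, st4, st5, st6}

States satisfying ¬b: {st1, st3, st6}.
States satisfying b: {st0, st2, st4, st5}.
States satisfying E[¬b U b]: {st0, st1, st2, st4, st5, st6}.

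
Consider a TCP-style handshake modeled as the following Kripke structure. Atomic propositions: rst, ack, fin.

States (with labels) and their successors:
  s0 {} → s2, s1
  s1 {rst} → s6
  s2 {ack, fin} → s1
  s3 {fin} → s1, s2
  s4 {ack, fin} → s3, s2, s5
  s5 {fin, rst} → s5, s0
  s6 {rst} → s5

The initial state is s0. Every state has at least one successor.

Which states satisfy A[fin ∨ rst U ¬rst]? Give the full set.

{s0, s2, s3, s4}

States satisfying fin ∨ rst: {s1, s2, s3, s4, s5, s6}.
States satisfying ¬rst: {s0, s2, s3, s4}.
States satisfying A[fin ∨ rst U ¬rst]: {s0, s2, s3, s4}.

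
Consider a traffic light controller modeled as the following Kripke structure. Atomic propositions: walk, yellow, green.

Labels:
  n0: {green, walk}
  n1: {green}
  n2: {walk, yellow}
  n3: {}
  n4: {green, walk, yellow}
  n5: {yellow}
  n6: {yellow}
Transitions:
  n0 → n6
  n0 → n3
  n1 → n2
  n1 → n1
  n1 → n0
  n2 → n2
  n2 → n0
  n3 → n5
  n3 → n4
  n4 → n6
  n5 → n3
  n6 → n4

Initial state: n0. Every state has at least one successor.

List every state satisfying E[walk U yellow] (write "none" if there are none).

{n0, n2, n4, n5, n6}

States satisfying walk: {n0, n2, n4}.
States satisfying yellow: {n2, n4, n5, n6}.
States satisfying E[walk U yellow]: {n0, n2, n4, n5, n6}.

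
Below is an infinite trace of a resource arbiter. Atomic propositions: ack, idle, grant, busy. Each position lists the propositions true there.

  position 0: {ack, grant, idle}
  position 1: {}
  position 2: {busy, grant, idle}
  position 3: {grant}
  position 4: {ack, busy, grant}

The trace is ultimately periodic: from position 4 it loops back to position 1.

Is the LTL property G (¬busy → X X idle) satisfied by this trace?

Does not hold

¬busy → X X idle must hold at every position from 0 onward. It fails at position 1, so G (¬busy → X X idle) is false.
Positions where ¬busy holds: 0, 1, 3.
Check X X idle at each: 0→ok, 1→fails, 3→fails.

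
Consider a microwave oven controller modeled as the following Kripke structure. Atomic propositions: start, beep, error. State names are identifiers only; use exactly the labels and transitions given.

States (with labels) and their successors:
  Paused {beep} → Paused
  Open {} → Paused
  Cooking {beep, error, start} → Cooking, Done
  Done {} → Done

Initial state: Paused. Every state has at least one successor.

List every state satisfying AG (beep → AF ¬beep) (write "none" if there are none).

{Done}

States satisfying beep → AF ¬beep: {Open, Done}.
States satisfying AG (beep → AF ¬beep): {Done}.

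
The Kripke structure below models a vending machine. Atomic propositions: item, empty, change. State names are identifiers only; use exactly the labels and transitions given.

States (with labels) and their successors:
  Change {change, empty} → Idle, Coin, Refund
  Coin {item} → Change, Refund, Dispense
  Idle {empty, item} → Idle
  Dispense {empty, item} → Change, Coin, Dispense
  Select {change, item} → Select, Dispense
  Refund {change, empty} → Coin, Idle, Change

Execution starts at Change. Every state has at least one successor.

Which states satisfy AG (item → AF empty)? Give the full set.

{Change, Coin, Idle, Dispense, Refund}

States satisfying item → AF empty: {Change, Coin, Idle, Dispense, Refund}.
States satisfying AG (item → AF empty): {Change, Coin, Idle, Dispense, Refund}.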